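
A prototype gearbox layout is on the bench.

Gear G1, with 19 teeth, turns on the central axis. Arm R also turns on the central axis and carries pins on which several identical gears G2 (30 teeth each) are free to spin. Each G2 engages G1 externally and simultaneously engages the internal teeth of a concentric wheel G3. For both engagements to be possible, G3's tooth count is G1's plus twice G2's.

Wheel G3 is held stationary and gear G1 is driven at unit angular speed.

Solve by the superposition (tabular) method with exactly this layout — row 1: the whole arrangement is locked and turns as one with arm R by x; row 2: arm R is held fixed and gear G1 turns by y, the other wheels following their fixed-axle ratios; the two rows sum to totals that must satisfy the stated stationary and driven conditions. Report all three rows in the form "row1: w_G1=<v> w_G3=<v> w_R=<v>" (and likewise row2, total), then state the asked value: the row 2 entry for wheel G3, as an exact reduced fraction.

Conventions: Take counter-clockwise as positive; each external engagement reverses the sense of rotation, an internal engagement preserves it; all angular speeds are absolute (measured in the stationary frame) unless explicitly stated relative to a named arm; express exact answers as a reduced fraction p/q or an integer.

row1: w_G1=19/98 w_G3=19/98 w_R=19/98
row2: w_G1=79/98 w_G3=-19/98 w_R=0
total: w_G1=1 w_G3=0 w_R=19/98
asked value: -19/98

recognized (axles ride arm R): planetary set, 19/30/79 teeth
row 1 (train locked, turned with arm): all members turn x
row 2: sun turns y, ring = −(19/79)·y, arm 0
boundary: total ω_ring = x − (19/79)·y = 0 and total ω_sun = x + y = 1  ⇒  y = 79/98, x = 19/98
row 2 ring = −(19/79)·79/98 = -19/98
totals (row 1 + row 2): sun 19/98 + 79/98 = 1, ring 19/98 + (-19/98) = 0, arm 19/98 + 0 = 19/98
asked cell (row2, ring) = -19/98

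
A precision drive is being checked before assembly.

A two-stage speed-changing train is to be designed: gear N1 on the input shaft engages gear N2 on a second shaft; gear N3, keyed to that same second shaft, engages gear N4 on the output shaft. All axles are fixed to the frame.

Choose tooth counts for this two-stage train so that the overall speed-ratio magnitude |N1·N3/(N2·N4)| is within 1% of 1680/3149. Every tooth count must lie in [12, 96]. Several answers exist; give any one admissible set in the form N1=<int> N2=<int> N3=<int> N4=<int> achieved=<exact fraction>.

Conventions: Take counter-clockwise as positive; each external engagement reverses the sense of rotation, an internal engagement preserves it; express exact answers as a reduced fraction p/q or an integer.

design class (target 1680/3149): fixed-axis compound train
target = 1680/3149 in lowest terms: an exact hit needs N1·N3 = k·1680 and N2·N4 = k·3149 for one integer k, every count in [12, 96]; additionally prefer no 1:1 stage (N1 ≠ N2, N3 ≠ N4)
k = 1: N1·N3 = 1680 = 20·84, N2·N4 = 3149 = 47·67
achieved = 20·84/(47·67) = 1680/3149; |achieved − target| = 0 ≤ 84/15745 ✓

N1=20 N2=47 N3=84 N4=67 achieved=1680/3149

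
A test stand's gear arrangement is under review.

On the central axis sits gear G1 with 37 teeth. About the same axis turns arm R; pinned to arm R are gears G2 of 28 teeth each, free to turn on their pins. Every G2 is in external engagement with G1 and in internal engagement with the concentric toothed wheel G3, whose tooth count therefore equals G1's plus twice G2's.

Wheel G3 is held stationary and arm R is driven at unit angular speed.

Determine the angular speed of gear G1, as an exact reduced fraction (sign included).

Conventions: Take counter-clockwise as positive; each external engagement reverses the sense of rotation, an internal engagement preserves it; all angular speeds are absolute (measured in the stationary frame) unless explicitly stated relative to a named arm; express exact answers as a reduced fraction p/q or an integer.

topology: planetary set — G1 37T / G2 28T / G3 93T, arm = carrier (Willis)
ring teeth: 37 + 2·28 = 93
37(ω_sun−ω_arm) = −93(ω_ring−ω_arm),  ω_ring = 0, ω_arm = 1
ω_sun = 1 − (93/37)(0−1) = 130/37
exact speed ratio = 130/37

130/37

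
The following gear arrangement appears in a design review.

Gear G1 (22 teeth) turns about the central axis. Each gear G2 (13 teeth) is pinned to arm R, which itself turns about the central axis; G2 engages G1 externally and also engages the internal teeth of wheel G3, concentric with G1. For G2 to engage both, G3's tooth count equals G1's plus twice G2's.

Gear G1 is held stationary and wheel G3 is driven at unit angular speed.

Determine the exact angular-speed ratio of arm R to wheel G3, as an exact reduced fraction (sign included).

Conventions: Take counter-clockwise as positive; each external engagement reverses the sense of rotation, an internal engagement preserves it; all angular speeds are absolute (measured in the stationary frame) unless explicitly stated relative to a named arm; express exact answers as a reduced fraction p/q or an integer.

24/35

class = planetary set [G3 = 22+2·13 = 48; Willis about the carrier]
ring teeth: 22 + 2·13 = 48
22(ω_sun−ω_arm) = −48(ω_ring−ω_arm),  ω_sun = 0, ω_ring = 1
22(0−ω_arm) = −48(1−ω_arm)  ⇒  70·ω_arm = 48  ⇒  ω_arm = 24/35
ω_out/ω_in = 24/35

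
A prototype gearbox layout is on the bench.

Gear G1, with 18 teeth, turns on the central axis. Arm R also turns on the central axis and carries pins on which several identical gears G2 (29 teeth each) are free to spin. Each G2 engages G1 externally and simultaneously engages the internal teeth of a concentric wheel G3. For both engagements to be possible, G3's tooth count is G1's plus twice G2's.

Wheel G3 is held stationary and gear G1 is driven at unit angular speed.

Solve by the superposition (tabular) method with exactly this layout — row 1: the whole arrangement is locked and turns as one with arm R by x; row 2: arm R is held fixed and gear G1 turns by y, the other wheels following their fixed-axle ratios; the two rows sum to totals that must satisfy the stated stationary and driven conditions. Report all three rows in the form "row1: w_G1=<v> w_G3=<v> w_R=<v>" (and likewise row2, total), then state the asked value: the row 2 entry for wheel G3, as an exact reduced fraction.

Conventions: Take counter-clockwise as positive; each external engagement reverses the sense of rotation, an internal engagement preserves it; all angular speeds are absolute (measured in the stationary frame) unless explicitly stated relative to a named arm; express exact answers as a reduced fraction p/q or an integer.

class = planetary set [G3 = 18+2·29 = 76; Willis about the carrier]
row 1 (train locked, turned with arm): all members turn x
row 2 — arm fixed, fixed-axis ratios: sun y, ring −(18/76)·y, arm 0
boundary: total ω_ring = x − (18/76)·y = 0 and total ω_sun = x + y = 1  ⇒  y = 38/47, x = 9/47
row 2 ring = −(18/76)·38/47 = -9/47
totals (row 1 + row 2): sun 9/47 + 38/47 = 1, ring 9/47 + (-9/47) = 0, arm 9/47 + 0 = 9/47
asked cell (row2, ring) = -9/47

row1: w_G1=9/47 w_G3=9/47 w_R=9/47
row2: w_G1=38/47 w_G3=-9/47 w_R=0
total: w_G1=1 w_G3=0 w_R=9/47
asked value: -9/47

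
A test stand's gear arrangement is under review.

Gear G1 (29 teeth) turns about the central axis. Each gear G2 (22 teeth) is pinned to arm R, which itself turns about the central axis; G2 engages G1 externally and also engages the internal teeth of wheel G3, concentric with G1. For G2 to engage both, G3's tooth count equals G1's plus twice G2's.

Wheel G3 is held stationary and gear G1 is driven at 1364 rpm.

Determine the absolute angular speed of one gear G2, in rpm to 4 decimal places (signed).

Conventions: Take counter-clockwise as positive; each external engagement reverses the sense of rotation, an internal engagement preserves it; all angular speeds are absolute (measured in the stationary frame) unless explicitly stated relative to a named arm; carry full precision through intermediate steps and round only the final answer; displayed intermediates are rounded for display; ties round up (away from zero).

class = planetary set [G3 = 29+2·22 = 73; Willis about the carrier]
normalise by the input: solve with ω_sun = 1, then scale by 1364 rpm
ring teeth: 29 + 2·22 = 73
29(ω_sun−ω_arm) = −73(ω_ring−ω_arm),  ω_ring = 0, ω_sun = 1
29(1−ω_arm) = −73(0−ω_arm)  ⇒  102·ω_arm = 29  ⇒  ω_arm = 29/102
sun–planet mesh: 29·(1−29/102) = −22·(ω_p−ω_arm)  ⇒  ω_p−ω_arm = -2117/2244
ω_p = 29/102 − 2117/2244 = -29/44
scale: ω_p = -29/44 × 1364 rpm = -899.0000 rpm

-899.0000 rpm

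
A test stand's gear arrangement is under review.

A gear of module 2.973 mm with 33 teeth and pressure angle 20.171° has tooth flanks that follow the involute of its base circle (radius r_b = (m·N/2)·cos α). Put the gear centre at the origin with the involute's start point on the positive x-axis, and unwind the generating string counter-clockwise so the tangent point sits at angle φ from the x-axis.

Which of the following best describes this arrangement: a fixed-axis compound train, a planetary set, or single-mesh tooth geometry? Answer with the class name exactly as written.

single-mesh tooth geometry

class = single-mesh tooth geometry [base-circle involute, m = 2.973, 33T]
classification: single-mesh tooth geometry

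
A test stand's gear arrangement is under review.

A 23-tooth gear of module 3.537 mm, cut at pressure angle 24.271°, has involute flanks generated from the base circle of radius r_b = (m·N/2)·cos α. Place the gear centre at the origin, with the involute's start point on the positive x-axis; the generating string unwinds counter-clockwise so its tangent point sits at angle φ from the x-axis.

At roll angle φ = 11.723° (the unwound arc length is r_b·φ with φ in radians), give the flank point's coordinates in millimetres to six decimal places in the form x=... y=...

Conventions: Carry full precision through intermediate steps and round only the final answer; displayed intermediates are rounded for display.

recognized (one wheel, involute flank): single-mesh tooth geometry, m = 3.537, N = 23
pitch radius r_p = m·N/2 = 3.537·23/2 = 40.675500
base radius r_b = r_p·cos α = 40.675500·cos 24.271° = 37.080251
roll angle φ = 11.723° = 0.20460495 rad
x = r_b·(cos φ + φ·sin φ) = 37.848296
y = r_b·(sin φ − φ·cos φ) = 0.105427

x=37.848296 y=0.105427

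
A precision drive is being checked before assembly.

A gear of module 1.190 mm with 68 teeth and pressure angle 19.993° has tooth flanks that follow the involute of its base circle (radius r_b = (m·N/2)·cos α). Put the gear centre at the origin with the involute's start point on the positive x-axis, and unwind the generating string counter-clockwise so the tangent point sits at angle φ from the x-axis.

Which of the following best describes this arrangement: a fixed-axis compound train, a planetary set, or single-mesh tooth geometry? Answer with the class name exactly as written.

single-mesh involute tooth geometry (68T wheel at module 1.190)
classification: single-mesh tooth geometry

single-mesh tooth geometry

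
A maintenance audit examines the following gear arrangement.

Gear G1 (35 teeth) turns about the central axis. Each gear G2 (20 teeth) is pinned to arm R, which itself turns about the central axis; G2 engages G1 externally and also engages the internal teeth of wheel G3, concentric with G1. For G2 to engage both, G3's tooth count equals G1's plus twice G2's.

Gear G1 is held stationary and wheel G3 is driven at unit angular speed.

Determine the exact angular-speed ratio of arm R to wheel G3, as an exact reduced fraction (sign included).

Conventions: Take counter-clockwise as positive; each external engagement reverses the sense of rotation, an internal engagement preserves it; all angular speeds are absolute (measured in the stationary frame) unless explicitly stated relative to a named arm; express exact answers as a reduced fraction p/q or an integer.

15/22

recognized (axles ride arm R): planetary set, 35/20/75 teeth
ring teeth: 35 + 2·20 = 75
35(ω_sun−ω_arm) = −75(ω_ring−ω_arm),  ω_sun = 0, ω_ring = 1
35(0−ω_arm) = −75(1−ω_arm)  ⇒  110·ω_arm = 75  ⇒  ω_arm = 15/22
ω_out/ω_in = 15/22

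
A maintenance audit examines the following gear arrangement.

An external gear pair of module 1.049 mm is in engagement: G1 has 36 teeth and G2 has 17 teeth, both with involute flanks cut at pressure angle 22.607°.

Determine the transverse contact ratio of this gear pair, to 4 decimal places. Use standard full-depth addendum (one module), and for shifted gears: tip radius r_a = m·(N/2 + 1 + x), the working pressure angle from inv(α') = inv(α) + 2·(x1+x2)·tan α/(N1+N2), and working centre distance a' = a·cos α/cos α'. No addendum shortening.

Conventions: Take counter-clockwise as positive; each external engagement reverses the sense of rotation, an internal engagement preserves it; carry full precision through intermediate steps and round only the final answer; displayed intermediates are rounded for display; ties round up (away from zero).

1.5106

topology: single-mesh involute geometry — m = 1.049, 36T/17T pair
base radii: r_b1 = 17.431169, r_b2 = 8.231385
tip radii: r_a1 = 19.931000, r_a2 = 9.965500
no profile shift: α' = α, a' = a
action lengths: √(r_a1²−r_b1²) = 9.664322, √(r_a2²−r_b2²) = 5.617427
base pitch p_b = π·m·cos α = 3.042313
CR = (9.664322 + 5.617427 − 27.798500·sin 22.60700°)/3.042313 = 1.510621
contact ratio ≈ 1.5106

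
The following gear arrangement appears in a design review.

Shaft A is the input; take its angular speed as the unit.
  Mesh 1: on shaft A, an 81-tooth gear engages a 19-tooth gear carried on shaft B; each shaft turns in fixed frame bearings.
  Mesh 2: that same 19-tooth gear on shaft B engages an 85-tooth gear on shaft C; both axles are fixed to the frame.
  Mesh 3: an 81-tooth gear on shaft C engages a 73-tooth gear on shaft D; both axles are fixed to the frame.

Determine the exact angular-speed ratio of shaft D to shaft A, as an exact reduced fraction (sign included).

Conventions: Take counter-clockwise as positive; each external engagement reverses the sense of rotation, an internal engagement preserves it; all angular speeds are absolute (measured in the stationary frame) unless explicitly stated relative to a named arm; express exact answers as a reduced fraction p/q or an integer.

class = fixed-axis compound train [3 meshes; 3 ratios multiply, 3 sense flips]
mesh 1 [81T→19T]: running ratio 81/19, sense −
mesh 2 [19T→85T]: running ratio 81/85, sense +
mesh 3 [81T→73T]: running ratio 6561/6205, sense −
ω_out/ω_in = -6561/6205

-6561/6205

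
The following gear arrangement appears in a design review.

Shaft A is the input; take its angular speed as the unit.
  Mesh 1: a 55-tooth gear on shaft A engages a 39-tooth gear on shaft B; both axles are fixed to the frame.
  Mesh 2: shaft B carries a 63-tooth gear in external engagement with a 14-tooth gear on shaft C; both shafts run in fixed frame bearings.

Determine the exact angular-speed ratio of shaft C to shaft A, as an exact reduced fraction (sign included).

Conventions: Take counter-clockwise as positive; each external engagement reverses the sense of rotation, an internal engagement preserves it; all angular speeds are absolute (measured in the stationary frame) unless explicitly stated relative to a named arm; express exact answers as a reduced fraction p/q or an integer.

165/26

class = fixed-axis compound train [2 meshes; 2 ratios multiply, 2 sense flips]
mesh 1 [55T→39T]: running ratio 55/39, sense −
mesh 2 [63T→14T]: running ratio 165/26, sense +
ω_out/ω_in = 165/26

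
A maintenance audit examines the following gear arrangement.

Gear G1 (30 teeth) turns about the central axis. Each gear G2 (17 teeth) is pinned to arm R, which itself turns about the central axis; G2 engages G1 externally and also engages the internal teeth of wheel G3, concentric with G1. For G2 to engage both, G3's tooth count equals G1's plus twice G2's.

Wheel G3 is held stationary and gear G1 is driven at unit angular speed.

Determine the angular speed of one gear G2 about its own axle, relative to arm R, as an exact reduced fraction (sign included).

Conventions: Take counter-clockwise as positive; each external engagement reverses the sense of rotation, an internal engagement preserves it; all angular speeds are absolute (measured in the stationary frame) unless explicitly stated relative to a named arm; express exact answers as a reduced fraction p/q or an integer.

-960/799

recognized (axles ride arm R): planetary set, 30/17/64 teeth
ring teeth: 30 + 2·17 = 64
30(ω_sun−ω_arm) = −64(ω_ring−ω_arm),  ω_ring = 0, ω_sun = 1
30(1−ω_arm) = −64(0−ω_arm)  ⇒  94·ω_arm = 30  ⇒  ω_arm = 15/47
sun–planet mesh: 30·(1−15/47) = −17·(ω_p−ω_arm)  ⇒  ω_p−ω_arm = -960/799
exact speed ratio = -960/799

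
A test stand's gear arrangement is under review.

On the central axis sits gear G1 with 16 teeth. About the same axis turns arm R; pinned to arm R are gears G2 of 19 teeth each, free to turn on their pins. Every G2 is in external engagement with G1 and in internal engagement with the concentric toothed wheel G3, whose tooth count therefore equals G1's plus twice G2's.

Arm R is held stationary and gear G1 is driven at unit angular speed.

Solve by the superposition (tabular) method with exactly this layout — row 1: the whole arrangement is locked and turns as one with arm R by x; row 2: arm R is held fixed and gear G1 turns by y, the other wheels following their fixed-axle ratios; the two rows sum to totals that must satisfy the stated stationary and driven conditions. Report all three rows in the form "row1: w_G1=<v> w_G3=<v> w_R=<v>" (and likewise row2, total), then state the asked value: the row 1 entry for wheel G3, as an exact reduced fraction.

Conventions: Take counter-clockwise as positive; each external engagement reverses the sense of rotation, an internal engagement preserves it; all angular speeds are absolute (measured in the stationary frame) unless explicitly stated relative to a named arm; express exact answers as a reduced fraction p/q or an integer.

row1: w_G1=0 w_G3=0 w_R=0
row2: w_G1=1 w_G3=-8/27 w_R=0
total: w_G1=1 w_G3=-8/27 w_R=0
asked value: 0

recognized (axles ride arm R): planetary set, 16/19/54 teeth
row 1 — lock + rotate with arm: ω_sun = ω_ring = ω_arm = x
row 2: sun turns y, ring = −(16/54)·y, arm 0
boundary: total ω_arm = x = 0 and total ω_sun = x + y = 1  ⇒  y = 1, x = 0
row 2 ring = −(16/54)·1 = -8/27
totals (row 1 + row 2): sun 0 + 1 = 1, ring 0 + (-8/27) = -8/27, arm 0 + 0 = 0
asked cell (row1, ring) = 0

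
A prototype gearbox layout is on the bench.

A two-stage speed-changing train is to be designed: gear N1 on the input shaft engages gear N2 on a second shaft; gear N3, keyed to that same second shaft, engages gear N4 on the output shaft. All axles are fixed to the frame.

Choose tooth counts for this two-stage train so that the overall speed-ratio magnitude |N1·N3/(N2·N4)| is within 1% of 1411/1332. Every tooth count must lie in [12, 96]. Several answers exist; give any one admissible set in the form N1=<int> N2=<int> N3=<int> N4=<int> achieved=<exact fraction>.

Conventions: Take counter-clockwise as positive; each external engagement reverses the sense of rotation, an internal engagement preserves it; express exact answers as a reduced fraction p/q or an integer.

N1=17 N2=18 N3=83 N4=74 achieved=1411/1332

design class (target 1411/1332): fixed-axis compound train
target = 1411/1332 in lowest terms: an exact hit needs N1·N3 = k·1411 and N2·N4 = k·1332 for one integer k, every count in [12, 96]; additionally prefer no 1:1 stage (N1 ≠ N2, N3 ≠ N4)
k = 1: N1·N3 = 1411 = 17·83, N2·N4 = 1332 = 18·74
achieved = 17·83/(18·74) = 1411/1332; |achieved − target| = 0 ≤ 1411/133200 ✓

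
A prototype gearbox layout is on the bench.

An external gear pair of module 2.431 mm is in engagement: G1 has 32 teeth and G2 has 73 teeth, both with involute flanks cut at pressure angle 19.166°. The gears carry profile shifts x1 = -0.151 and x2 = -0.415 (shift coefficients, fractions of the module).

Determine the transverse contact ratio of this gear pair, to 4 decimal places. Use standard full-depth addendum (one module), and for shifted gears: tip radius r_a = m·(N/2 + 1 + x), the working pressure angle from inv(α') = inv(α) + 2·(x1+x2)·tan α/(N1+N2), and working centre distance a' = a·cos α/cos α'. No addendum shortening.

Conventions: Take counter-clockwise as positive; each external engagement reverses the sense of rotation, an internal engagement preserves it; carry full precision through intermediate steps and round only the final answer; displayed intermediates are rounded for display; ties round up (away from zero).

recognized (one external pair, fixed centres): single-mesh tooth geometry, m = 2.431, N1 = 32, N2 = 73
base radii: r_b1 = 36.740048, r_b2 = 83.813233
tip radii: r_a1 = 40.959919, r_a2 = 90.153635
inv(α') = inv(19.166°) + 2·(-0.151-0.415)·tan α/(32+73) = 0.00931465  ⇒  α' = 17.17579°
a' = a·cos α / cos α' = 127.6275·cos 19.166°/cos 17.17579° = 126.180525
action lengths: √(r_a1²−r_b1²) = 18.107564, √(r_a2²−r_b2²) = 33.211742
base pitch p_b = π·m·cos α = 7.213891
CR = (18.107564 + 33.211742 − 126.180525·sin 17.17579°)/7.213891 = 1.948691
contact ratio ≈ 1.9487

1.9487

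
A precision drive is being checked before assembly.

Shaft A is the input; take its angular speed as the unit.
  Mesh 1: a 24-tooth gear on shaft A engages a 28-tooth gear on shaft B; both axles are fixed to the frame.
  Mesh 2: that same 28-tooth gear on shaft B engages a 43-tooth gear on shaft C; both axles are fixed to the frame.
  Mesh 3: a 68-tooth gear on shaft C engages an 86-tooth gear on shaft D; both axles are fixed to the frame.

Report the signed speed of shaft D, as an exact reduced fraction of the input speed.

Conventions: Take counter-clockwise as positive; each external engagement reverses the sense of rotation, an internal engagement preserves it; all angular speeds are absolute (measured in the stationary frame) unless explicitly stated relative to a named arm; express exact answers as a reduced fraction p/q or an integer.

3-mesh fixed-axis compound train (all bearings frame-fixed)
mesh 1 [24T→28T]: |ω|/ω_in = 1×24/28 = 6/7, sense flips to −
mesh 2 [28T→43T]: |ω|/ω_in = (6/7)×28/43 = 24/43, sense flips to +
mesh 3 [68T→86T]: |ω|/ω_in = (24/43)×68/86 = 816/1849, sense flips to −
signed output speed (× input speed) = -816/1849

-816/1849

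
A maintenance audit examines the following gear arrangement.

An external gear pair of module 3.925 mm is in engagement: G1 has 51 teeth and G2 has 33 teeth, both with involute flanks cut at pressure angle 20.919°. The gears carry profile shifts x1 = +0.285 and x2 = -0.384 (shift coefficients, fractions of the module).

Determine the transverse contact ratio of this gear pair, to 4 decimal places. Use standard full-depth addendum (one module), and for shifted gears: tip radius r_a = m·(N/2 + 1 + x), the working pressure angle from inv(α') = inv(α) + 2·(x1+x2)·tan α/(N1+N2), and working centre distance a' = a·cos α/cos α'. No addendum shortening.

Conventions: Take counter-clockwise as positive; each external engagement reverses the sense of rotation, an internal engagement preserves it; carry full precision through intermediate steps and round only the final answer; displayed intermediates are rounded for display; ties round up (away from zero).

1.6973

topology: single-mesh involute geometry — m = 3.925, 51T/33T pair
base radii: r_b1 = 93.490345, r_b2 = 60.493753
tip radii: r_a1 = 105.131125, r_a2 = 67.180300
inv(α') = inv(20.919°) + 2·(+0.285-0.384)·tan α/(51+33) = 0.01623646  ⇒  α' = 20.55895°
a' = a·cos α / cos α' = 164.8500·cos 20.919°/cos 20.55895° = 164.458213
action lengths: √(r_a1²−r_b1²) = 48.084393, √(r_a2²−r_b2²) = 29.218121
base pitch p_b = π·m·cos α = 11.517984
CR = (48.084393 + 29.218121 − 164.458213·sin 20.55895°)/11.517984 = 1.697309
contact ratio ≈ 1.6973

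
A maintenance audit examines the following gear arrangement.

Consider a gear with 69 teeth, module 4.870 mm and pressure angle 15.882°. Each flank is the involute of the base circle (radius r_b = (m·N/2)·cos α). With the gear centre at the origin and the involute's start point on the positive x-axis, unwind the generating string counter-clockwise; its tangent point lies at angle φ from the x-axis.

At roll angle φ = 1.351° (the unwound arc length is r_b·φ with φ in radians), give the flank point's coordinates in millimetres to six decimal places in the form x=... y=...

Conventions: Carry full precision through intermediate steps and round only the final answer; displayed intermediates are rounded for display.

class = single-mesh tooth geometry [base-circle involute, m = 4.870, 69T]
pitch radius r_p = m·N/2 = 4.870·69/2 = 168.015000
base radius r_b = r_p·cos α = 168.015000·cos 15.882° = 161.601419
roll angle φ = 1.351° = 0.02357940 rad
x = r_b·(cos φ + φ·sin φ) = 161.646337
y = r_b·(sin φ − φ·cos φ) = 0.000706

x=161.646337 y=0.000706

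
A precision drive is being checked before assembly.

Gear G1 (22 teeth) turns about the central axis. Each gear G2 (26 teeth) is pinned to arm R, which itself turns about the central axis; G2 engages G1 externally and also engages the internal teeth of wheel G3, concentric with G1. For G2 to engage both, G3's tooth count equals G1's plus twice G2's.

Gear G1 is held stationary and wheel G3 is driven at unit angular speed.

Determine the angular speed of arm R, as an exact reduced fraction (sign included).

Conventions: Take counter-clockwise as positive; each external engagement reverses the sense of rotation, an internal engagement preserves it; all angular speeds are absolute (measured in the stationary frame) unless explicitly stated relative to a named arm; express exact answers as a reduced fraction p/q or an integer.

37/48

planetary set (22T centre, 26T on arm, 74T internal) — Willis relation
ring teeth: 22 + 2·26 = 74
22(ω_sun−ω_arm) = −74(ω_ring−ω_arm),  ω_sun = 0, ω_ring = 1
22(0−ω_arm) = −74(1−ω_arm)  ⇒  96·ω_arm = 74  ⇒  ω_arm = 37/48
exact speed ratio = 37/48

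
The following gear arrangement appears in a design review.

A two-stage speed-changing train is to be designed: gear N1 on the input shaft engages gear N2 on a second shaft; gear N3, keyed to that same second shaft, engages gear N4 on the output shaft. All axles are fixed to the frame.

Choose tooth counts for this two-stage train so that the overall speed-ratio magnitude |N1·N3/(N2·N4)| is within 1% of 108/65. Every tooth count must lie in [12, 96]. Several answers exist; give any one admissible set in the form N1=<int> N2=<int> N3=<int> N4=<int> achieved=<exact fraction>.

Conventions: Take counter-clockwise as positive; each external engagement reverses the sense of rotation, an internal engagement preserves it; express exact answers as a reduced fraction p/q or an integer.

N1=12 N2=13 N3=27 N4=15 achieved=108/65

topology: fixed-axis compound train — 2 stages, target 108/65
target = 108/65 in lowest terms: an exact hit needs N1·N3 = k·108 and N2·N4 = k·65 for one integer k, every count in [12, 96]; additionally prefer no 1:1 stage (N1 ≠ N2, N3 ≠ N4)
k = 1…2: no 1:1-free in-range split of k·108 and k·65 into factor pairs; take k = 3
k = 3: N1·N3 = 324 = 12·27, N2·N4 = 195 = 13·15
achieved = 12·27/(13·15) = 108/65; |achieved − target| = 0 ≤ 27/1625 ✓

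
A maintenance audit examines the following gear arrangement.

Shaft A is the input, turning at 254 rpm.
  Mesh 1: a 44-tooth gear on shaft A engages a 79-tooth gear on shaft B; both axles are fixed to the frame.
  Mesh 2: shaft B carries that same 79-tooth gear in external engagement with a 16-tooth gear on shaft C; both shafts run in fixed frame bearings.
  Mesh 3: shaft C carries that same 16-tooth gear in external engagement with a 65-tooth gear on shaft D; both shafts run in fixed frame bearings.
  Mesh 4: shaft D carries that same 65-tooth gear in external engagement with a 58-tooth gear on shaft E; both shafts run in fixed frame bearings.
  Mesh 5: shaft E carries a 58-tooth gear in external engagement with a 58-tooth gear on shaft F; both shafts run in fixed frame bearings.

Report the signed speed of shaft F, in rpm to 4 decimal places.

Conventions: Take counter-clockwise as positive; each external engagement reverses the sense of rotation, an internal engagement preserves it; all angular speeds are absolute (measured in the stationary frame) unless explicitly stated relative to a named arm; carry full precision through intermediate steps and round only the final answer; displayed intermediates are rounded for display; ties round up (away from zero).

-192.6897 rpm

class = fixed-axis compound train [5 meshes; 5 ratios multiply, 5 sense flips]
mesh 1 [44T→79T]: ω = 254.0000×44/79 = 141.4684 rpm, sense flips to −
mesh 2 [79T→16T]: ω = 141.4684×79/16 = 698.5000 rpm, sense flips to +
mesh 3 [16T→65T]: ω = 698.5000×16/65 = 171.9385 rpm, sense flips to −
mesh 4 [65T→58T]: ω = 171.9385×65/58 = 192.6897 rpm, sense flips to +
mesh 5 [58T→58T]: ω = 192.6897×58/58 = 192.6897 rpm, sense flips to −
signed output speed = -192.6897 rpm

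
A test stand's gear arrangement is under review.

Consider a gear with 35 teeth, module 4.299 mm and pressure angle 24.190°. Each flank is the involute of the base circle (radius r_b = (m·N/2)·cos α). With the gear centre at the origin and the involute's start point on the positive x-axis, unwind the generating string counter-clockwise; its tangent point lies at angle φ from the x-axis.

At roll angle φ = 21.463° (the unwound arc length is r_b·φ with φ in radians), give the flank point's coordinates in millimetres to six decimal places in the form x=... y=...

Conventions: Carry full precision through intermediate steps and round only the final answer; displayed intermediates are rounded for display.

x=73.273863 y=1.185679

topology: single-mesh involute geometry — m = 4.299, N = 35
pitch radius r_p = m·N/2 = 4.299·35/2 = 75.232500
base radius r_b = r_p·cos α = 75.232500·cos 24.190° = 68.626458
roll angle φ = 21.463° = 0.37460002 rad
x = r_b·(cos φ + φ·sin φ) = 73.273863
y = r_b·(sin φ − φ·cos φ) = 1.185679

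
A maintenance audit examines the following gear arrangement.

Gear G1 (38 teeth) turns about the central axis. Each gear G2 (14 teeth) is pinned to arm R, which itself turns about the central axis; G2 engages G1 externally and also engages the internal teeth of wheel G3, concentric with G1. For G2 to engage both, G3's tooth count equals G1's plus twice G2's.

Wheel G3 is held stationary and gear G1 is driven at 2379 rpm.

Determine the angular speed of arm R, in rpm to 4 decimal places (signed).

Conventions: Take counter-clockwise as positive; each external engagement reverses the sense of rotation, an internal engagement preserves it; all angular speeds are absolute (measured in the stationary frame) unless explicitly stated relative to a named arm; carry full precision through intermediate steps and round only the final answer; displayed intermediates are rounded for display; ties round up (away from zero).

recognized (axles ride arm R): planetary set, 38/14/66 teeth
normalise by the input: solve with ω_sun = 1, then scale by 2379 rpm
ring teeth: 38 + 2·14 = 66
38(ω_sun−ω_arm) = −66(ω_ring−ω_arm),  ω_ring = 0, ω_sun = 1
38(1−ω_arm) = −66(0−ω_arm)  ⇒  104·ω_arm = 38  ⇒  ω_arm = 19/52
scale: ω_arm = 19/52 × 2379 rpm = +869.2500 rpm

+869.2500 rpm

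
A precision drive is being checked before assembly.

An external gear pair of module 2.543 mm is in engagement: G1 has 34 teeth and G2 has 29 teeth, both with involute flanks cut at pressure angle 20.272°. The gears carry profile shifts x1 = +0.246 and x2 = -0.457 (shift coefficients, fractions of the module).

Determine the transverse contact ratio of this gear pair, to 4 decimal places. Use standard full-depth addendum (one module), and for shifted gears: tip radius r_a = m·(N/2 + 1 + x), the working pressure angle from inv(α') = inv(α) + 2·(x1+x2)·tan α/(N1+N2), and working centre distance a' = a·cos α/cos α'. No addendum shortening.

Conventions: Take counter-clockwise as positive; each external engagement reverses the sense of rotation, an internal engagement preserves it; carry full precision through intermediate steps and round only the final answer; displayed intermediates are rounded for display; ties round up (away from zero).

1.7031

recognized (one external pair, fixed centres): single-mesh tooth geometry, m = 2.543, N1 = 34, N2 = 29
base radii: r_b1 = 40.553201, r_b2 = 34.589495
tip radii: r_a1 = 46.399578, r_a2 = 38.254349
inv(α') = inv(20.272°) + 2·(+0.246-0.457)·tan α/(34+29) = 0.01306853  ⇒  α' = 19.16919°
a' = a·cos α / cos α' = 80.1045·cos 20.272°/cos 19.16919° = 79.553704
action lengths: √(r_a1²−r_b1²) = 22.546811, √(r_a2²−r_b2²) = 16.338973
base pitch p_b = π·m·cos α = 7.494214
CR = (22.546811 + 16.338973 − 79.553704·sin 19.16919°)/7.494214 = 1.703131
contact ratio ≈ 1.7031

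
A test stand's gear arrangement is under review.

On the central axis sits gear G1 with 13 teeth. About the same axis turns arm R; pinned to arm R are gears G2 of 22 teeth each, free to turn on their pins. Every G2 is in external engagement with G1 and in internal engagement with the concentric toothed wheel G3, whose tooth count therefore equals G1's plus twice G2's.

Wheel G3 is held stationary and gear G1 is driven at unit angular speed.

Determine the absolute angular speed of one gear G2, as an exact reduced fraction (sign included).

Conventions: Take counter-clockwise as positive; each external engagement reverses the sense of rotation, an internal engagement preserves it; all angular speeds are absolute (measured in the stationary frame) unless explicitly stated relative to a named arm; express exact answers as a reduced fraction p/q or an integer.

-13/44

class = planetary set [G3 = 13+2·22 = 57; Willis about the carrier]
ring teeth: 13 + 2·22 = 57
13(ω_sun−ω_arm) = −57(ω_ring−ω_arm),  ω_ring = 0, ω_sun = 1
13(1−ω_arm) = −57(0−ω_arm)  ⇒  70·ω_arm = 13  ⇒  ω_arm = 13/70
sun–planet mesh: 13·(1−13/70) = −22·(ω_p−ω_arm)  ⇒  ω_p−ω_arm = -741/1540
ω_p = 13/70 − 741/1540 = -13/44
exact speed ratio = -13/44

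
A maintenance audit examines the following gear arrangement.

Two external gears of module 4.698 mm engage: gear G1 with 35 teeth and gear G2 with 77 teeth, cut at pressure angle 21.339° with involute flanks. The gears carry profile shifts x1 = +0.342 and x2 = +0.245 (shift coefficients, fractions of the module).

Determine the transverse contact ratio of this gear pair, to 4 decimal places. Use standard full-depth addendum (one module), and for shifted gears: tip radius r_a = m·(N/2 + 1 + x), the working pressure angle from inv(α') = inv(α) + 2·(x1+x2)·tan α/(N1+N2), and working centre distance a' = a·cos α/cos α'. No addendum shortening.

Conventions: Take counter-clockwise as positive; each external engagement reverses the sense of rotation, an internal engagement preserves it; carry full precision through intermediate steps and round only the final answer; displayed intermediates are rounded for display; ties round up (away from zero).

1.6049

recognized (one external pair, fixed centres): single-mesh tooth geometry, m = 4.698, N1 = 35, N2 = 77
base radii: r_b1 = 76.578648, r_b2 = 168.473026
tip radii: r_a1 = 88.519716, r_a2 = 186.722010
inv(α') = inv(21.339°) + 2·(+0.342+0.245)·tan α/(35+77) = 0.02232729  ⇒  α' = 22.76787°
a' = a·cos α / cos α' = 263.0880·cos 21.339°/cos 22.76787° = 265.759580
action lengths: √(r_a1²−r_b1²) = 44.401022, √(r_a2²−r_b2²) = 80.510549
base pitch p_b = π·m·cos α = 13.747367
CR = (44.401022 + 80.510549 − 265.759580·sin 22.76787°)/13.747367 = 1.604888
contact ratio ≈ 1.6049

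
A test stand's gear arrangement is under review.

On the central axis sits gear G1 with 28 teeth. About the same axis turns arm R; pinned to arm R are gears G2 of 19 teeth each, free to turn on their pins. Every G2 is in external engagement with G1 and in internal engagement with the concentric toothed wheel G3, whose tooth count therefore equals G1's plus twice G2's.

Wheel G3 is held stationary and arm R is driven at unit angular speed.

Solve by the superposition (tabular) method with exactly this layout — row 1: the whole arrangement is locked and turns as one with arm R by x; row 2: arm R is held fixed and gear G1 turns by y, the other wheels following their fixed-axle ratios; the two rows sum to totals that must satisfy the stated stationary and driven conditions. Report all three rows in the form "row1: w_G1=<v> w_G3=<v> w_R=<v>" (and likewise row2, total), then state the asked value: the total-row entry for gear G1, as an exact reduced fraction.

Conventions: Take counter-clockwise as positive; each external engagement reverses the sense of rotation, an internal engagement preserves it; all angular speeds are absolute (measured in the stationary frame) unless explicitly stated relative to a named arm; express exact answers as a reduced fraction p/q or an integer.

row1: w_G1=1 w_G3=1 w_R=1
row2: w_G1=33/14 w_G3=-1 w_R=0
total: w_G1=47/14 w_G3=0 w_R=1
asked value: 47/14

planetary set (28T centre, 19T on arm, 66T internal) — Willis relation
row 1 (train locked, turned with arm): all members turn x
row 2 — arm fixed, fixed-axis ratios: sun y, ring −(28/66)·y, arm 0
boundary: total ω_ring = x − (28/66)·y = 0 and total ω_arm = x = 1  ⇒  y = 33/14, x = 1
row 2 ring = −(28/66)·33/14 = -1
totals (row 1 + row 2): sun 1 + 33/14 = 47/14, ring 1 + (-1) = 0, arm 1 + 0 = 1
asked cell (total, sun) = 47/14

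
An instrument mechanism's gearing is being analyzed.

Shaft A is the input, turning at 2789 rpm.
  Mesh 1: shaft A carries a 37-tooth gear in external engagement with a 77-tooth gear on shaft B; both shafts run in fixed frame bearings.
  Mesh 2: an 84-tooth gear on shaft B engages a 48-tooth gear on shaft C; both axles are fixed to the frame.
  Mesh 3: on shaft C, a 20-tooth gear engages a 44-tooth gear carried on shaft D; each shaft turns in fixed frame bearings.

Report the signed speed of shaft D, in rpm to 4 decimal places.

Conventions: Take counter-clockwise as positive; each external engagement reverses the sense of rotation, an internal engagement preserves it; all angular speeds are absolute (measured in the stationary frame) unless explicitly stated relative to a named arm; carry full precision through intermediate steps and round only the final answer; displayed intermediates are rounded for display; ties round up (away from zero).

3-mesh fixed-axis compound train (all bearings frame-fixed)
mesh 1 [37T→77T]: ω = 2789.0000×37/77 = 1340.1688 rpm, sense flips to −
mesh 2 [84T→48T]: ω = 1340.1688×84/48 = 2345.2955 rpm, sense flips to +
mesh 3 [20T→44T]: ω = 2345.2955×20/44 = 1066.0434 rpm, sense flips to −
signed output speed = -1066.0434 rpm

-1066.0434 rpm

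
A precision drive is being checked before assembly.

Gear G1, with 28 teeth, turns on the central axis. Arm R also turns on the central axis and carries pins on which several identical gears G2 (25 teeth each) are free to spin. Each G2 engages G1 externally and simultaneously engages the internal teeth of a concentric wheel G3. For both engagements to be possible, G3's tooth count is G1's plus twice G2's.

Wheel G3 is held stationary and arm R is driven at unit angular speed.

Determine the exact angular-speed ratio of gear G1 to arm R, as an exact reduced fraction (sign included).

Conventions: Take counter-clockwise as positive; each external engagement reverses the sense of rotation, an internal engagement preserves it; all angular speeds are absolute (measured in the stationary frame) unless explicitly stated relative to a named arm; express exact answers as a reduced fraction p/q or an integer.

53/14

class = planetary set [G3 = 28+2·25 = 78; Willis about the carrier]
ring teeth: 28 + 2·25 = 78
28(ω_sun−ω_arm) = −78(ω_ring−ω_arm),  ω_ring = 0, ω_arm = 1
ω_sun = 1 − (78/28)(0−1) = 53/14
ω_out/ω_in = 53/14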